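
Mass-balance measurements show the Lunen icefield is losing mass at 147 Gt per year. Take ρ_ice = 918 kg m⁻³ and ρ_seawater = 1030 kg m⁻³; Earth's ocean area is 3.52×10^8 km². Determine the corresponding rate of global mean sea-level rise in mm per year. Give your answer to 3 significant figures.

ρ_w = 1030 kg m⁻³. Annual water volume added = 147 Gt / ρ_w = 1.470×10^14 kg / 1030 kg m⁻³ = 1.427×10^11 m³.
Δh per year = 1.427×10^11 / 3.52×10^14 = 4.05×10^-4 m = 0.405 mm.

≈ 0.405 mm/yr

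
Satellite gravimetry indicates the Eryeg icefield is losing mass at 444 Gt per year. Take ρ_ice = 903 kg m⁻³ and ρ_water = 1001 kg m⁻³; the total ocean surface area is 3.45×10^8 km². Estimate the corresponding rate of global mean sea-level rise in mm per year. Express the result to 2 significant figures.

ρ_w = 1001 kg m⁻³. Annual water volume added = 444 Gt / ρ_w = 4.440×10^14 kg / 1001 kg m⁻³ = 4.436×10^11 m³.
Δh per year = 4.436×10^11 / 3.45×10^14 = 1.29×10^-3 m = 1.3 mm.

≈ 1.3 mm/yr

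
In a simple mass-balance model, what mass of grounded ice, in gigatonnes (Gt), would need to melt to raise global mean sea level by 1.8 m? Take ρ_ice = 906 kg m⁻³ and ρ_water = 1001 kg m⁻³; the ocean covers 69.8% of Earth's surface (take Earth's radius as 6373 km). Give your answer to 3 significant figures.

≈ 6.42×10^5 Gt

Required water volume = Δh × A = 1.8 m × 3.56×10^14 m² = 6.412×10^14 m³.
ρ_w = 1001 kg m⁻³, so the mass of water = 6.412×10^14 m³ × 1001 kg m⁻³ = 6.419×10^17 kg = 6.42×10^5 Gt (and the same mass of ice, by conservation).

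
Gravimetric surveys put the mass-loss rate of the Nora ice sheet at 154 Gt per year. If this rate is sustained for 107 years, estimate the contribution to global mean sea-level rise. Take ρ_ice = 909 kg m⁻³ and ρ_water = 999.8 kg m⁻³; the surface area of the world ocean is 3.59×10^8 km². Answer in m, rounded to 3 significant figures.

≈ 0.0459 m

Total mass lost = 154 Gt/yr × 107 yr = 1.648×10^4 Gt = 1.648×10^16 kg.
ρ_w = 999.8 kg m⁻³, so water volume = 1.648×10^16 / 999.8 = 1.648×10^13 m³.
Δh = 1.648×10^13 / 3.59×10^14 = 0.0459 m.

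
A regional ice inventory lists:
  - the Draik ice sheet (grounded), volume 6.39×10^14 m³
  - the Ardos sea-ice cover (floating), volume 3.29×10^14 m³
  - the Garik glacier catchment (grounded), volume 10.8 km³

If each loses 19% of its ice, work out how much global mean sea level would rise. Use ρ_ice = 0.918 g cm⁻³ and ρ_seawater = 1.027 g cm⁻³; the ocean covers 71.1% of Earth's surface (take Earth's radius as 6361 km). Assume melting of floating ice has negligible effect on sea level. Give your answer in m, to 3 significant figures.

≈ 0.300 m

Draik: 0.19 × 6.39×10^14 m³ × (918/1027) = 1.085×10^14 m³ of water.
The Ardos sea-ice cover is floating and already displaces its own weight of water, so its melt adds essentially nothing to sea level.
Garik: 0.19 × 10.8 km³ × (918/1027) = 1.834 km³ of water.
Total added water ≈ 1.085×10^14 m³ over 3.62×10^14 m² → Δh = 0.300 m.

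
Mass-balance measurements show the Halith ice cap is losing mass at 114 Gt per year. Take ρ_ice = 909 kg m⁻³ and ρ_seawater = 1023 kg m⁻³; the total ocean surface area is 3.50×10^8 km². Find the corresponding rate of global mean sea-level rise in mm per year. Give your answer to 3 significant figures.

≈ 0.318 mm/yr

ρ_w = 1023 kg m⁻³. Annual water volume added = 114 Gt / ρ_w = 1.140×10^14 kg / 1023 kg m⁻³ = 1.114×10^11 m³.
Δh per year = 1.114×10^11 / 3.50×10^14 = 3.18×10^-4 m = 0.318 mm.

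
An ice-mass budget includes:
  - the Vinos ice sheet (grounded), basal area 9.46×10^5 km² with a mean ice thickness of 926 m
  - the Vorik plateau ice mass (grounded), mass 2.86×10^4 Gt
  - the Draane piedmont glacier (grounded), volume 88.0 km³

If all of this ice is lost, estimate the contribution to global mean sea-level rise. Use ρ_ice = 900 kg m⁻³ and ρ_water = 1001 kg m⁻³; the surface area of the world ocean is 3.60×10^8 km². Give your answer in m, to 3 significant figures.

Vinos: ice volume = 9.46×10^5 km² × 926 m = 8.760×10^5 km³; 8.760×10^5 × (900/1001) = 7.876×10^5 km³ of water.
Vorik: 2.86×10^4 Gt = 2.860×10^16 kg; dividing by ρ_w = 1001 kg m⁻³ gives 2.857×10^13 m³ of water.
Draane: 88.0 km³ × (900/1001) = 79.12 km³ of water.
Total added water ≈ 8.163×10^14 m³ over 3.60×10^14 m² → Δh = 2.27 m.

≈ 2.27 m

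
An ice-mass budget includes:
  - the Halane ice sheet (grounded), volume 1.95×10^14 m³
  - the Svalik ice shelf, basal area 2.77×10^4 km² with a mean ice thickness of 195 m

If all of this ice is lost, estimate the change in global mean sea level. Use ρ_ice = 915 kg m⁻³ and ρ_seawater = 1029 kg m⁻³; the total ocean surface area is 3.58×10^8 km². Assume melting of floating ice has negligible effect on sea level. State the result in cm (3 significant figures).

≈ 48.4 cm

Halane: 1.95×10^14 m³ × (915/1029) = 1.734×10^14 m³ of water.
The Svalik ice shelf is floating and already displaces its own weight of water, so its melt adds essentially nothing to sea level.
Total added water ≈ 1.734×10^14 m³ over 3.58×10^14 m² → Δh = 0.484 m = 48.4 cm.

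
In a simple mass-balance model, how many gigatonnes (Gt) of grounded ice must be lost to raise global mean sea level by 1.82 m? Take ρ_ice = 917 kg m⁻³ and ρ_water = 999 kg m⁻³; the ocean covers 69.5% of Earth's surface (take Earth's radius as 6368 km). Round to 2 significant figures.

≈ 6.4×10^5 Gt

Required water volume = Δh × A = 1.82 m × 3.54×10^14 m² = 6.446×10^14 m³.
ρ_w = 999 kg m⁻³, so the mass of water = 6.446×10^14 m³ × 999 kg m⁻³ = 6.439×10^17 kg = 6.4×10^5 Gt (and the same mass of ice, by conservation).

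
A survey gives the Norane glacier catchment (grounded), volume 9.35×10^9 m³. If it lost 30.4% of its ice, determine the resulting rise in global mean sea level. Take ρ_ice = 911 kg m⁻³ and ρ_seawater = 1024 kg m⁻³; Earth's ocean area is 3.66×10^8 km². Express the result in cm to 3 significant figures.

Norane: 0.304 × 9.35×10^9 m³ × (911/1024) = 2.529×10^9 m³ of water.
Spread over 3.66×10^14 m² of ocean, Δh = 2.529×10^9 / 3.66×10^14 = 6.91×10^-6 m = 6.91×10^-4 cm.

≈ 6.91×10^-4 cm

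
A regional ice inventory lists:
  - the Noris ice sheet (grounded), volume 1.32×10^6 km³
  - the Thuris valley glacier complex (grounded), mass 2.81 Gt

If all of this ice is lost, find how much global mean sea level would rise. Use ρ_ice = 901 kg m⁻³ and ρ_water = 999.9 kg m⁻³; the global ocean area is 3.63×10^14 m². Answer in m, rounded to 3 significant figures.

≈ 3.28 m

Noris: 1.32×10^6 km³ × (901/999.9) = 1.189×10^6 km³ of water.
Thuris: 2.81 Gt = 2.810×10^12 kg; dividing by ρ_w = 999.9 kg m⁻³ gives 2.810×10^9 m³ of water.
Total added water ≈ 1.189×10^15 m³ over 3.63×10^14 m² → Δh = 3.28 m.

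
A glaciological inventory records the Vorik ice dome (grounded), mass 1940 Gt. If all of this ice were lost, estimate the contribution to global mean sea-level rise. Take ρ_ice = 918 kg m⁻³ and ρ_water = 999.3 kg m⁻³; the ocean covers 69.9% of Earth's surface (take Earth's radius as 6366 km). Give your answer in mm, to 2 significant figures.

Vorik: 1940 Gt = 1.940×10^15 kg; dividing by ρ_w = 999.3 kg m⁻³ gives 1.941×10^12 m³ of water.
Spread over 3.56×10^14 m² of ocean, Δh = 1.941×10^12 / 3.56×10^14 = 5.45×10^-3 m = 5.5 mm.

≈ 5.5 mm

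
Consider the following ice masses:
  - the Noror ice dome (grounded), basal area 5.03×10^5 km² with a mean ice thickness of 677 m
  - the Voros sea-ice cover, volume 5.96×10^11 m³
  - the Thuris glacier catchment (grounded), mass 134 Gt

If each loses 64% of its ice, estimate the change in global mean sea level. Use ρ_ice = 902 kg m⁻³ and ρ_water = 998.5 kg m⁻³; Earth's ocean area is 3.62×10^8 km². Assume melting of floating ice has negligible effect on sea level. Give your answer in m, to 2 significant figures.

≈ 0.54 m

Noror: ice volume = 5.03×10^5 km² × 677 m = 3.405×10^5 km³; 0.64 × 3.405×10^5 × (902/998.5) = 1.969×10^5 km³ of water.
The Voros sea-ice cover is floating and already displaces its own weight of water, so its melt adds essentially nothing to sea level.
Thuris: 0.64 × 134 Gt = 8.576×10^13 kg; dividing by ρ_w = 998.5 kg m⁻³ gives 8.589×10^10 m³ of water.
Total added water ≈ 1.970×10^14 m³ over 3.62×10^14 m² → Δh = 0.544 m.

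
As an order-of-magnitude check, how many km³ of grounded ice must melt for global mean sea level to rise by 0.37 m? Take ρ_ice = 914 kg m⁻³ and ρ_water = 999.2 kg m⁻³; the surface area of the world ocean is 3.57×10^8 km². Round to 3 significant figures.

Required water volume = Δh × A = 0.37 m × 3.57×10^14 m² = 1.321×10^14 m³ = 1.321×10^5 km³.
Ice volume = water volume × ρ_w/ρ_ice = 1.321×10^5 × 999.2/914 = 1.44×10^5 km³.

≈ 1.44×10^5 km³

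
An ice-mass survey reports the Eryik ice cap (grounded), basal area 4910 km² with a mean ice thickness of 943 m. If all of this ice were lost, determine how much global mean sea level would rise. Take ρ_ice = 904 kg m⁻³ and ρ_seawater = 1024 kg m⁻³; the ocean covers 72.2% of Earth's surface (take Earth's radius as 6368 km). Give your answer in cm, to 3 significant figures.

≈ 1.11 cm

Eryik: ice volume = 4910 km² × 943 m = 4630 km³; 4630 × (904/1024) = 4088 km³ of water.
Spread over 3.68×10^14 m² of ocean, Δh = 4.088×10^12 / 3.68×10^14 = 0.0111 m = 1.11 cm.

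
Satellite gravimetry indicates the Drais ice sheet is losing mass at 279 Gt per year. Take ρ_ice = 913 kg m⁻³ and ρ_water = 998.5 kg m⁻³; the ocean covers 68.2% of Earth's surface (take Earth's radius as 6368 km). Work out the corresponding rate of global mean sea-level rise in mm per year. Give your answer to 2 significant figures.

ρ_w = 998.5 kg m⁻³. Annual water volume added = 279 Gt / ρ_w = 2.790×10^14 kg / 998.5 kg m⁻³ = 2.794×10^11 m³.
Δh per year = 2.794×10^11 / 3.48×10^14 = 8.04×10^-4 m = 0.80 mm.

≈ 0.80 mm/yr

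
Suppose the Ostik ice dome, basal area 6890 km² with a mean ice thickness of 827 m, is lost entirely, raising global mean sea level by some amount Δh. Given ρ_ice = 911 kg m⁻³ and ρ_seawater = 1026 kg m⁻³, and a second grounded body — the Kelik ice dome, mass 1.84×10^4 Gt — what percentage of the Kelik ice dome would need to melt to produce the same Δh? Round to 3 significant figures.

≈ 28.2 %

Equal sea-level rise means equal mass of meltwater, i.e. equal mass of ice lost.
Ice mass of Ostik: 5.191×10^15 kg; ice mass of Kelik: 1.840×10^16 kg.
Fraction required = 5.191×10^15 / 1.840×10^16 = 0.282 → 28.2 %.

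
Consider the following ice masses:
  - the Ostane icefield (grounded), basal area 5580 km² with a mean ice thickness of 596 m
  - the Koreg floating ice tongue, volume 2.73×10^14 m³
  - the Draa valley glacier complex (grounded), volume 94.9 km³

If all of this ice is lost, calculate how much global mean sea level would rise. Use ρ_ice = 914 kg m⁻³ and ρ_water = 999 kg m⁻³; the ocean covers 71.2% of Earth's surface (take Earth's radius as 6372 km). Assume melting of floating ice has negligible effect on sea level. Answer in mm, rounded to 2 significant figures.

≈ 8.6 mm

Ostane: ice volume = 5580 km² × 596 m = 3326 km³; 3326 × (914/999) = 3043 km³ of water.
The Koreg floating ice tongue is floating and already displaces its own weight of water, so its melt adds essentially nothing to sea level.
Draa: 94.9 km³ × (914/999) = 86.83 km³ of water.
Total added water ≈ 3.130×10^12 m³ over 3.63×10^14 m² → Δh = 8.61×10^-3 m = 8.6 mm.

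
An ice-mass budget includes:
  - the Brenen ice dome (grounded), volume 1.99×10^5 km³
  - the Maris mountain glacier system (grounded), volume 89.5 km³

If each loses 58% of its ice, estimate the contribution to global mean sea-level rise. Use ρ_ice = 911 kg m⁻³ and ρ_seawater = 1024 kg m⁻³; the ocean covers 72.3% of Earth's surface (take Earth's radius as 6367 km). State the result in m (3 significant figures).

≈ 0.279 m

Brenen: 0.58 × 1.99×10^5 km³ × (911/1024) = 1.027×10^5 km³ of water.
Maris: 0.58 × 89.5 km³ × (911/1024) = 46.18 km³ of water.
Total added water ≈ 1.027×10^14 m³ over 3.68×10^14 m² → Δh = 0.279 m.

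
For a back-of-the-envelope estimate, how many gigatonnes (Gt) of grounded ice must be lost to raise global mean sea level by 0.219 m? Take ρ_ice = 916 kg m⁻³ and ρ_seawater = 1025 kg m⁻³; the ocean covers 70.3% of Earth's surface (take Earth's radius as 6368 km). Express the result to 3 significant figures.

≈ 8.04×10^4 Gt

Required water volume = Δh × A = 0.219 m × 3.58×10^14 m² = 7.845×10^13 m³.
ρ_w = 1025 kg m⁻³, so the mass of water = 7.845×10^13 m³ × 1025 kg m⁻³ = 8.042×10^16 kg = 8.04×10^4 Gt (and the same mass of ice, by conservation).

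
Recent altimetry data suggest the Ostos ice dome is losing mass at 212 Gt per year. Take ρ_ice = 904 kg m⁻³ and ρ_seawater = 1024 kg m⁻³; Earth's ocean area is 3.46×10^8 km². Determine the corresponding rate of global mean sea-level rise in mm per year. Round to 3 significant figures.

ρ_w = 1024 kg m⁻³. Annual water volume added = 212 Gt / ρ_w = 2.120×10^14 kg / 1024 kg m⁻³ = 2.070×10^11 m³.
Δh per year = 2.070×10^11 / 3.46×10^14 = 5.98×10^-4 m = 0.598 mm.

≈ 0.598 mm/yr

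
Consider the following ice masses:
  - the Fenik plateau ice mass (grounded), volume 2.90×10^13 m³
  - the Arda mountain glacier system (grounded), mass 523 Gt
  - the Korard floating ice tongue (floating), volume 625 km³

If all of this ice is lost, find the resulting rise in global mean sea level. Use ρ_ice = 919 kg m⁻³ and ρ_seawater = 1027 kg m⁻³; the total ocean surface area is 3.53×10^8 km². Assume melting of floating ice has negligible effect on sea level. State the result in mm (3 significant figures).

≈ 75.0 mm

Fenik: 2.90×10^13 m³ × (919/1027) = 2.595×10^13 m³ of water.
Arda: 523 Gt = 5.230×10^14 kg; dividing by ρ_w = 1027 kg m⁻³ gives 5.093×10^11 m³ of water.
The Korard floating ice tongue is floating and already displaces its own weight of water, so its melt adds essentially nothing to sea level.
Total added water ≈ 2.646×10^13 m³ over 3.53×10^14 m² → Δh = 0.0750 m = 75.0 mm.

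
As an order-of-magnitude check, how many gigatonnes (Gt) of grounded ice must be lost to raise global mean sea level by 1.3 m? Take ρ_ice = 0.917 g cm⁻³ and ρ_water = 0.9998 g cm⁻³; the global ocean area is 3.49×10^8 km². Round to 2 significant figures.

Required water volume = Δh × A = 1.3 m × 3.49×10^14 m² = 4.537×10^14 m³.
ρ_w = 0.9998 g cm⁻³ = 999.8 kg m⁻³, so the mass of water = 4.537×10^14 m³ × 999.8 kg m⁻³ = 4.536×10^17 kg = 4.5×10^5 Gt (and the same mass of ice, by conservation).

≈ 4.5×10^5 Gt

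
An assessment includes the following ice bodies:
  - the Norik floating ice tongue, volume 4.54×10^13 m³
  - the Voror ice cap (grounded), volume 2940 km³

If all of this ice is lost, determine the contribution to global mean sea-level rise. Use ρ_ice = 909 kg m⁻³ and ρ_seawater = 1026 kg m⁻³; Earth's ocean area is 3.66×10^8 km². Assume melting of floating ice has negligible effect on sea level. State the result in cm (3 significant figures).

The Norik floating ice tongue is floating and already displaces its own weight of water, so its melt adds essentially nothing to sea level.
Voror: 2940 km³ × (909/1026) = 2605 km³ of water.
Total added water ≈ 2.605×10^12 m³ over 3.66×10^14 m² → Δh = 7.12×10^-3 m = 0.712 cm.

≈ 0.712 cm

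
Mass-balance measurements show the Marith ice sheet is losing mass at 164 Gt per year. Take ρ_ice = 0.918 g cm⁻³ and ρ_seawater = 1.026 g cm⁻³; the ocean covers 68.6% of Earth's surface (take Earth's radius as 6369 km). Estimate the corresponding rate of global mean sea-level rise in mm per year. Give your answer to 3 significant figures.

ρ_w = 1.026 g cm⁻³ = 1026 kg m⁻³. Annual water volume added = 164 Gt / ρ_w = 1.640×10^14 kg / 1026 kg m⁻³ = 1.598×10^11 m³.
Δh per year = 1.598×10^11 / 3.50×10^14 = 4.57×10^-4 m = 0.457 mm.

≈ 0.457 mm/yr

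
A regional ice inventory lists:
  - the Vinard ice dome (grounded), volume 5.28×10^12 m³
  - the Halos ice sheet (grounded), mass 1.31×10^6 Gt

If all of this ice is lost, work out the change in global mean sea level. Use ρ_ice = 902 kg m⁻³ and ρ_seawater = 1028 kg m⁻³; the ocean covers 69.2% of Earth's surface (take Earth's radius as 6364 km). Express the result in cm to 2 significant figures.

Vinard: 5.28×10^12 m³ × (902/1028) = 4.633×10^12 m³ of water.
Halos: 1.31×10^6 Gt = 1.310×10^18 kg; dividing by ρ_w = 1028 kg m⁻³ gives 1.274×10^15 m³ of water.
Total added water ≈ 1.279×10^15 m³ over 3.52×10^14 m² → Δh = 3.63 m = 360 cm.

≈ 360 cm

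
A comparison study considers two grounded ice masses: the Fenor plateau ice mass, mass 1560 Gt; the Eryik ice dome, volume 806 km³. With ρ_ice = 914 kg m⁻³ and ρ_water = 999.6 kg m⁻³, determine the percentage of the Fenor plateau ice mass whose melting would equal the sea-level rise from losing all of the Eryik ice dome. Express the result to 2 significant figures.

Equal sea-level rise means equal mass of meltwater, i.e. equal mass of ice lost.
Ice mass of Eryik: 7.367×10^14 kg; ice mass of Fenor: 1.560×10^15 kg.
Fraction required = 7.367×10^14 / 1.560×10^15 = 0.472 → 47 %.

≈ 47 %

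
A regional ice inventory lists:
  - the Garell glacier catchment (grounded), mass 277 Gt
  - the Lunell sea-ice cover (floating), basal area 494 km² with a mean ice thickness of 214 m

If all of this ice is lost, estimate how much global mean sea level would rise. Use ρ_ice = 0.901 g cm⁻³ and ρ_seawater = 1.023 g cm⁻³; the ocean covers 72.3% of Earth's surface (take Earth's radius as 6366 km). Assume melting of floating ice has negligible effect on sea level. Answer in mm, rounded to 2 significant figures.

Garell: 277 Gt = 2.770×10^14 kg; dividing by ρ_w = 1.023 g cm⁻³ = 1023 kg m⁻³ gives 2.708×10^11 m³ of water.
The Lunell sea-ice cover is floating and already displaces its own weight of water, so its melt adds essentially nothing to sea level.
Total added water ≈ 2.708×10^11 m³ over 3.68×10^14 m² → Δh = 7.35×10^-4 m = 0.74 mm.

≈ 0.74 mm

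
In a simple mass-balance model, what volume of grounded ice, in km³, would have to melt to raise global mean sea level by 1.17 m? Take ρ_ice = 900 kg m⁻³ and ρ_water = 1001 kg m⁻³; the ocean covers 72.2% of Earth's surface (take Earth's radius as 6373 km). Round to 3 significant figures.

≈ 4.80×10^5 km³

Required water volume = Δh × A = 1.17 m × 3.68×10^14 m² = 4.311×10^14 m³ = 4.311×10^5 km³.
Ice volume = water volume × ρ_w/ρ_ice = 4.311×10^5 × 1001/900 = 4.80×10^5 km³.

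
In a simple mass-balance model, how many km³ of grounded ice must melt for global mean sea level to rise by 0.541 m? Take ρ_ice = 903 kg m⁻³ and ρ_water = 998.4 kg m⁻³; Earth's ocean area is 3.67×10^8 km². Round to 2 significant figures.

≈ 2.2×10^5 km³

Required water volume = Δh × A = 0.541 m × 3.67×10^14 m² = 1.985×10^14 m³ = 1.985×10^5 km³.
Ice volume = water volume × ρ_w/ρ_ice = 1.985×10^5 × 998.4/903 = 2.2×10^5 km³.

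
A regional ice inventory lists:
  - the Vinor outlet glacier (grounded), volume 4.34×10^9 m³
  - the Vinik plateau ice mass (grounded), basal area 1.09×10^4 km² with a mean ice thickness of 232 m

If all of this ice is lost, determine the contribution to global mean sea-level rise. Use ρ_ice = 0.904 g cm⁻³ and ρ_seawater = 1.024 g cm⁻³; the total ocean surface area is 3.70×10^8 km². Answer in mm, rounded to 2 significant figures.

≈ 6.0 mm

Vinor: 4.34×10^9 m³ × (904/1024) = 3.831×10^9 m³ of water.
Vinik: ice volume = 1.09×10^4 km² × 232 m = 2529 km³; 2529 × (904/1024) = 2232 km³ of water.
Total added water ≈ 2.236×10^12 m³ over 3.70×10^14 m² → Δh = 6.04×10^-3 m = 6.0 mm.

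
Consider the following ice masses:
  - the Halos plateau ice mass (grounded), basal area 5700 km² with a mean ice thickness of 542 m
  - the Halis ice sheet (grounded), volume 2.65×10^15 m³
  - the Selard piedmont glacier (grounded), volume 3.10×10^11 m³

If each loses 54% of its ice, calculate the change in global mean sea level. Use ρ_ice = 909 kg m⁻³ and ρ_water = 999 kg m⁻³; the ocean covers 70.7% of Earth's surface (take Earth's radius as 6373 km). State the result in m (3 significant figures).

Halos: ice volume = 5700 km² × 542 m = 3089 km³; 0.54 × 3089 × (909/999) = 1518 km³ of water.
Halis: 0.54 × 2.65×10^15 m³ × (909/999) = 1.302×10^15 m³ of water.
Selard: 0.54 × 3.10×10^11 m³ × (909/999) = 1.523×10^11 m³ of water.
Total added water ≈ 1.304×10^15 m³ over 3.61×10^14 m² → Δh = 3.61 m.

≈ 3.61 m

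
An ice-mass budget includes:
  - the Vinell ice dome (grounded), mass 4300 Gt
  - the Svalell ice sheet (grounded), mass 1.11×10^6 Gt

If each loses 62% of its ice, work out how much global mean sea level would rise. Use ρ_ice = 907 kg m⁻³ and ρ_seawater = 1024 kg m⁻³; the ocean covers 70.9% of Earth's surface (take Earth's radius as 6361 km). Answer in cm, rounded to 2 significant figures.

≈ 190 cm

Vinell: 0.62 × 4300 Gt = 2.666×10^15 kg; dividing by ρ_w = 1024 kg m⁻³ gives 2.604×10^12 m³ of water.
Svalell: 0.62 × 1.11×10^6 Gt = 6.882×10^17 kg; dividing by ρ_w = 1024 kg m⁻³ gives 6.721×10^14 m³ of water.
Total added water ≈ 6.747×10^14 m³ over 3.61×10^14 m² → Δh = 1.87 m = 190 cm.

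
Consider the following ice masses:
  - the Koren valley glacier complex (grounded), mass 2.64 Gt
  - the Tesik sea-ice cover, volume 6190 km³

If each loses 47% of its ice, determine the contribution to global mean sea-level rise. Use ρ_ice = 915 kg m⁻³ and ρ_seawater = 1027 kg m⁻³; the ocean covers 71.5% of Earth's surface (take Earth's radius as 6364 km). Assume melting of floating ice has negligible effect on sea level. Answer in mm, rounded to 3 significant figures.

Koren: 0.47 × 2.64 Gt = 1.241×10^12 kg; dividing by ρ_w = 1027 kg m⁻³ gives 1.208×10^9 m³ of water.
The Tesik sea-ice cover is floating and already displaces its own weight of water, so its melt adds essentially nothing to sea level.
Total added water ≈ 1.208×10^9 m³ over 3.64×10^14 m² → Δh = 3.32×10^-6 m = 3.32×10^-3 mm.

≈ 3.32×10^-3 mm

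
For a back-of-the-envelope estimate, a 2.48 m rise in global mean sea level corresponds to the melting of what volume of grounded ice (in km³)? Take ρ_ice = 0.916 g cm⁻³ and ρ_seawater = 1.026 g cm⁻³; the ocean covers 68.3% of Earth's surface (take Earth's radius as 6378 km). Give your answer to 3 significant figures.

Required water volume = Δh × A = 2.48 m × 3.49×10^14 m² = 8.659×10^14 m³ = 8.659×10^5 km³.
Ice volume = water volume × ρ_w/ρ_ice = 8.659×10^5 × 1026/916 = 9.70×10^5 km³.

≈ 9.70×10^5 km³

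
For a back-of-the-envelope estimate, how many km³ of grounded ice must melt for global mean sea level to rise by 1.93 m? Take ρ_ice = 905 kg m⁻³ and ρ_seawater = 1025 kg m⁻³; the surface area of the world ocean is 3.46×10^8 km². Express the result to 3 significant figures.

≈ 7.56×10^5 km³

Required water volume = Δh × A = 1.93 m × 3.46×10^14 m² = 6.678×10^14 m³ = 6.678×10^5 km³.
Ice volume = water volume × ρ_w/ρ_ice = 6.678×10^5 × 1025/905 = 7.56×10^5 km³.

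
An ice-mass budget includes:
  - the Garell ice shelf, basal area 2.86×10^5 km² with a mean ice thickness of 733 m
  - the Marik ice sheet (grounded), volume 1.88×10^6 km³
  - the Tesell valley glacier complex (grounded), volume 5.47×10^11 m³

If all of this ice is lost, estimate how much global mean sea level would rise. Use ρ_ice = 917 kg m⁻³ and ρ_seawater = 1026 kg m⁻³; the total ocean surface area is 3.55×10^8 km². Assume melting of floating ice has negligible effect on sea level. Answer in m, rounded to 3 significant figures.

≈ 4.73 m

The Garell ice shelf is floating and already displaces its own weight of water, so its melt adds essentially nothing to sea level.
Marik: 1.88×10^6 km³ × (917/1026) = 1.680×10^6 km³ of water.
Tesell: 5.47×10^11 m³ × (917/1026) = 4.889×10^11 m³ of water.
Total added water ≈ 1.681×10^15 m³ over 3.55×10^14 m² → Δh = 4.73 m.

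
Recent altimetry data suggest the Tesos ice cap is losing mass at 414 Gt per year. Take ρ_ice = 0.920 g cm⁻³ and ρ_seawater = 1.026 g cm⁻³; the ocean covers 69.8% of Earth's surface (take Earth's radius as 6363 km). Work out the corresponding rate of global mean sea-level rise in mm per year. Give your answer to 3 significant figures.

ρ_w = 1.026 g cm⁻³ = 1026 kg m⁻³. Annual water volume added = 414 Gt / ρ_w = 4.140×10^14 kg / 1026 kg m⁻³ = 4.035×10^11 m³.
Δh per year = 4.035×10^11 / 3.55×10^14 = 1.14×10^-3 m = 1.14 mm.

≈ 1.14 mm/yr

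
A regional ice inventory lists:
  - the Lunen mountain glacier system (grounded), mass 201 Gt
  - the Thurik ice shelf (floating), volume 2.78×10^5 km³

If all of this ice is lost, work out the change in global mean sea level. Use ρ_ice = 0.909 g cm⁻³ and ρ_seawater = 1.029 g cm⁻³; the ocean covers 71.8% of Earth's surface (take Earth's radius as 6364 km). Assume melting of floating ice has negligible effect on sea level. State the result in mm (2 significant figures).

Lunen: 201 Gt = 2.010×10^14 kg; dividing by ρ_w = 1.029 g cm⁻³ = 1029 kg m⁻³ gives 1.953×10^11 m³ of water.
The Thurik ice shelf is floating and already displaces its own weight of water, so its melt adds essentially nothing to sea level.
Total added water ≈ 1.953×10^11 m³ over 3.65×10^14 m² → Δh = 5.35×10^-4 m = 0.53 mm.

≈ 0.53 mm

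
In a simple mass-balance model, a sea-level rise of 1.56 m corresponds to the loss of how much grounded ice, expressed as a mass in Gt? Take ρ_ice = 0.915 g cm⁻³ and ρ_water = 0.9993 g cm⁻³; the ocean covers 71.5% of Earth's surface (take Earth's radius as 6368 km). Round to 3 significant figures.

Required water volume = Δh × A = 1.56 m × 3.64×10^14 m² = 5.684×10^14 m³.
ρ_w = 0.9993 g cm⁻³ = 999.3 kg m⁻³, so the mass of water = 5.684×10^14 m³ × 999.3 kg m⁻³ = 5.680×10^17 kg = 5.68×10^5 Gt (and the same mass of ice, by conservation).

≈ 5.68×10^5 Gt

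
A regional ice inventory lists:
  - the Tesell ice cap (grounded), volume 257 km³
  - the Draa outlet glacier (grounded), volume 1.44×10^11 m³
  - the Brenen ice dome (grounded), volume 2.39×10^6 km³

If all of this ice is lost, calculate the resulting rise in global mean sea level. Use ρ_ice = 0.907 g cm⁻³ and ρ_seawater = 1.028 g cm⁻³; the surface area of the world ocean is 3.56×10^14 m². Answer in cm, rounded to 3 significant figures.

≈ 592 cm

Tesell: 257 km³ × (907/1028) = 226.8 km³ of water.
Draa: 1.44×10^11 m³ × (907/1028) = 1.271×10^11 m³ of water.
Brenen: 2.39×10^6 km³ × (907/1028) = 2.109×10^6 km³ of water.
Total added water ≈ 2.109×10^15 m³ over 3.56×10^14 m² → Δh = 5.92 m = 592 cm.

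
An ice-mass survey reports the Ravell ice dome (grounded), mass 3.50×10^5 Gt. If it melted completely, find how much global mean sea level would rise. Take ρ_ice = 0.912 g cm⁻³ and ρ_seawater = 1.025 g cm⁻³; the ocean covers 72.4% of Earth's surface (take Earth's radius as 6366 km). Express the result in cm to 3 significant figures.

≈ 92.6 cm

Ravell: 3.50×10^5 Gt = 3.500×10^17 kg; dividing by ρ_w = 1.025 g cm⁻³ = 1025 kg m⁻³ gives 3.415×10^14 m³ of water.
Spread over 3.69×10^14 m² of ocean, Δh = 3.415×10^14 / 3.69×10^14 = 0.926 m = 92.6 cm.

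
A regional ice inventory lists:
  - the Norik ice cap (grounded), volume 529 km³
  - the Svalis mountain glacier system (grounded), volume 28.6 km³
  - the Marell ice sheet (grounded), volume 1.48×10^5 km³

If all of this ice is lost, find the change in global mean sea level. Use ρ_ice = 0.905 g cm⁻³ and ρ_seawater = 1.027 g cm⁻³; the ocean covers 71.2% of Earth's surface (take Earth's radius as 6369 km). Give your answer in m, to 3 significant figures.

Norik: 529 km³ × (905/1027) = 466.2 km³ of water.
Svalis: 28.6 km³ × (905/1027) = 25.20 km³ of water.
Marell: 1.48×10^5 km³ × (905/1027) = 1.304×10^5 km³ of water.
Total added water ≈ 1.309×10^14 m³ over 3.63×10^14 m² → Δh = 0.361 m.

≈ 0.361 m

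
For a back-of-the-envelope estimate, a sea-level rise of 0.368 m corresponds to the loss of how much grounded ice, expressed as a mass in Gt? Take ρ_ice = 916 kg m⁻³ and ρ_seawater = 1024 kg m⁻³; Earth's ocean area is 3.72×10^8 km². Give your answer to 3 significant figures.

Required water volume = Δh × A = 0.368 m × 3.72×10^14 m² = 1.369×10^14 m³.
ρ_w = 1024 kg m⁻³, so the mass of water = 1.369×10^14 m³ × 1024 kg m⁻³ = 1.402×10^17 kg = 1.40×10^5 Gt (and the same mass of ice, by conservation).

≈ 1.40×10^5 Gt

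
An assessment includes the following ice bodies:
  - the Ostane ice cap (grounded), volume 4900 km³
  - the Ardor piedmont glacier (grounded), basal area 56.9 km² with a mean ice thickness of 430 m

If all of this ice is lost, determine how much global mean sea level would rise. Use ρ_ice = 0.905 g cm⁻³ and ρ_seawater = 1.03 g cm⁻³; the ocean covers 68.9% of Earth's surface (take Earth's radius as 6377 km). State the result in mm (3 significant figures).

Ostane: 4900 km³ × (905/1030) = 4305 km³ of water.
Ardor: ice volume = 56.9 km² × 430 m = 24.47 km³; 24.47 × (905/1030) = 21.50 km³ of water.
Total added water ≈ 4.327×10^12 m³ over 3.52×10^14 m² → Δh = 0.0123 m = 12.3 mm.

≈ 12.3 mm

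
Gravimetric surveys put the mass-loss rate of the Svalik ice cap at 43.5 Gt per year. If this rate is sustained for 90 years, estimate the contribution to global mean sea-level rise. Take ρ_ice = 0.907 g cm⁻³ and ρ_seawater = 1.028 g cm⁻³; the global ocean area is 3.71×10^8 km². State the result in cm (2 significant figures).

Total mass lost = 43.5 Gt/yr × 90 yr = 3915 Gt = 3.915×10^15 kg.
ρ_w = 1.028 g cm⁻³ = 1028 kg m⁻³, so water volume = 3.915×10^15 / 1028 = 3.808×10^12 m³.
Δh = 3.808×10^12 / 3.71×10^14 = 0.0103 m = 1.0 cm.

≈ 1.0 cm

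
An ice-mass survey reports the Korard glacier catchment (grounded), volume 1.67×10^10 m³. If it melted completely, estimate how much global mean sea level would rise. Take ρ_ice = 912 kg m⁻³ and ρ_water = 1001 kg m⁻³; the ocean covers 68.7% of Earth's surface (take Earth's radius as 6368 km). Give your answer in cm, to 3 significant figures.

≈ 4.35×10^-3 cm

Korard: 1.67×10^10 m³ × (912/1001) = 1.522×10^10 m³ of water.
Spread over 3.50×10^14 m² of ocean, Δh = 1.522×10^10 / 3.50×10^14 = 4.35×10^-5 m = 4.35×10^-3 cm.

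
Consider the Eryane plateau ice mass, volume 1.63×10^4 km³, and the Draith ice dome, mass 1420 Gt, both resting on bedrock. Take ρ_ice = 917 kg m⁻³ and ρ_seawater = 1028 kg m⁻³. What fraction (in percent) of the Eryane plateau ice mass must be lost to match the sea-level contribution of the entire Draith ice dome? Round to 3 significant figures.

≈ 9.50 %

Equal sea-level rise means equal mass of meltwater, i.e. equal mass of ice lost.
Ice mass of Draith: 1.420×10^15 kg; ice mass of Eryane: 1.495×10^16 kg.
Fraction required = 1.420×10^15 / 1.495×10^16 = 0.0950 → 9.50 %.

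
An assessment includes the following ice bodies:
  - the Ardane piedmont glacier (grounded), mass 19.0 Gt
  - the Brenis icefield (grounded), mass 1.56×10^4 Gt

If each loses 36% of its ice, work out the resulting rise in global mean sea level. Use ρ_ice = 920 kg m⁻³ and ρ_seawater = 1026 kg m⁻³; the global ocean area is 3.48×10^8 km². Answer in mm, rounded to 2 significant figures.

Ardane: 0.36 × 19.0 Gt = 6.840×10^12 kg; dividing by ρ_w = 1026 kg m⁻³ gives 6.667×10^9 m³ of water.
Brenis: 0.36 × 1.56×10^4 Gt = 5.616×10^15 kg; dividing by ρ_w = 1026 kg m⁻³ gives 5.474×10^12 m³ of water.
Total added water ≈ 5.480×10^12 m³ over 3.48×10^14 m² → Δh = 0.0157 m = 16 mm.

≈ 16 mm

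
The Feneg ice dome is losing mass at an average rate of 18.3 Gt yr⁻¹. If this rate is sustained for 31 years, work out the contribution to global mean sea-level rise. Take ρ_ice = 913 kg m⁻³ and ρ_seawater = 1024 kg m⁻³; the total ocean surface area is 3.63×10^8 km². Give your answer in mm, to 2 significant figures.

Total mass lost = 18.3 Gt/yr × 31 yr = 567.3 Gt = 5.673×10^14 kg.
ρ_w = 1024 kg m⁻³, so water volume = 5.673×10^14 / 1024 = 5.540×10^11 m³.
Δh = 5.540×10^11 / 3.63×10^14 = 1.53×10^-3 m = 1.5 mm.

≈ 1.5 mm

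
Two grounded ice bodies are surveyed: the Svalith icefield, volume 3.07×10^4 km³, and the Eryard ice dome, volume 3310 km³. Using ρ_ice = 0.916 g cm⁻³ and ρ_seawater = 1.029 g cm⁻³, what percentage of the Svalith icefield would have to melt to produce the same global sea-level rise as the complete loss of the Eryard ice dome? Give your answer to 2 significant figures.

≈ 11 %

Equal sea-level rise means equal mass of meltwater, i.e. equal mass of ice lost.
Ice mass of Eryard: 3.032×10^15 kg; ice mass of Svalith: 2.812×10^16 kg.
Fraction required = 3.032×10^15 / 2.812×10^16 = 0.108 → 11 %.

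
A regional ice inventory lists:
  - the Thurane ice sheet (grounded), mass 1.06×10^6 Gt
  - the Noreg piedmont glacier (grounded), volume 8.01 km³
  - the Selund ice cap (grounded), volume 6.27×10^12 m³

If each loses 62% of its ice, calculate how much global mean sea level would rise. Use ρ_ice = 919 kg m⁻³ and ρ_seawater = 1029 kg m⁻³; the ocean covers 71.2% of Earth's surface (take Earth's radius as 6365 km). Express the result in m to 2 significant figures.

≈ 1.8 m

Thurane: 0.62 × 1.06×10^6 Gt = 6.572×10^17 kg; dividing by ρ_w = 1029 kg m⁻³ gives 6.387×10^14 m³ of water.
Noreg: 0.62 × 8.01 km³ × (919/1029) = 4.435 km³ of water.
Selund: 0.62 × 6.27×10^12 m³ × (919/1029) = 3.472×10^12 m³ of water.
Total added water ≈ 6.422×10^14 m³ over 3.62×10^14 m² → Δh = 1.77 m.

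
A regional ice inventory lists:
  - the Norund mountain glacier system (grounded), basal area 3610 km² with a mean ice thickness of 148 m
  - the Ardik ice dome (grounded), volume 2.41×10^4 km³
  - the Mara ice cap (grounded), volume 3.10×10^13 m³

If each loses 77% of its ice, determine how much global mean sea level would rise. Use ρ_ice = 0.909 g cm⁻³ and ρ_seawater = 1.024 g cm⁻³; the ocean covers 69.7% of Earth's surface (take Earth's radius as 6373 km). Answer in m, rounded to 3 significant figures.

≈ 0.107 m

Norund: ice volume = 3610 km² × 148 m = 534.3 km³; 0.77 × 534.3 × (909/1024) = 365.2 km³ of water.
Ardik: 0.77 × 2.41×10^4 km³ × (909/1024) = 1.647×10^4 km³ of water.
Mara: 0.77 × 3.10×10^13 m³ × (909/1024) = 2.119×10^13 m³ of water.
Total added water ≈ 3.803×10^13 m³ over 3.56×10^14 m² → Δh = 0.107 m.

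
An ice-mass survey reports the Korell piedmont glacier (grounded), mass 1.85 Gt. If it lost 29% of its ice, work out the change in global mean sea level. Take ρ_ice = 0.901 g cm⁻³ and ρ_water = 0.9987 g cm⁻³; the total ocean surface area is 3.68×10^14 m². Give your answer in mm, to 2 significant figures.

Korell: 0.29 × 1.85 Gt = 5.365×10^11 kg; dividing by ρ_w = 0.9987 g cm⁻³ = 998.7 kg m⁻³ gives 5.372×10^8 m³ of water.
Spread over 3.68×10^14 m² of ocean, Δh = 5.372×10^8 / 3.68×10^14 = 1.46×10^-6 m = 1.5×10^-3 mm.

≈ 1.5×10^-3 mm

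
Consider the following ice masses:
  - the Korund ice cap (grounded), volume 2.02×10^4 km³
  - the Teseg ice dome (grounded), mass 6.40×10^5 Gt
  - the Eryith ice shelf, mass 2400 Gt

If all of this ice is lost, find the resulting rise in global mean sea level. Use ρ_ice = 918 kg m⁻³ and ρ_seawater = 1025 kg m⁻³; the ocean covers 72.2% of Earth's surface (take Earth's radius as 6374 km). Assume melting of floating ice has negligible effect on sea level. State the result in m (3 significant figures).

Korund: 2.02×10^4 km³ × (918/1025) = 1.809×10^4 km³ of water.
Teseg: 6.40×10^5 Gt = 6.400×10^17 kg; dividing by ρ_w = 1025 kg m⁻³ gives 6.244×10^14 m³ of water.
The Eryith ice shelf is floating and already displaces its own weight of water, so its melt adds essentially nothing to sea level.
Total added water ≈ 6.425×10^14 m³ over 3.69×10^14 m² → Δh = 1.74 m.

≈ 1.74 m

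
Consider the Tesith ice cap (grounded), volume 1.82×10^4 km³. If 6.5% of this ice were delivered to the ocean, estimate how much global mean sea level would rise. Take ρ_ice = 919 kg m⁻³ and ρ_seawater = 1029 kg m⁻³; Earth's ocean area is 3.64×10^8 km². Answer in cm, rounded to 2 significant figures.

≈ 0.29 cm

Tesith: 0.065 × 1.82×10^4 km³ × (919/1029) = 1057 km³ of water.
Spread over 3.64×10^14 m² of ocean, Δh = 1.057×10^12 / 3.64×10^14 = 2.90×10^-3 m = 0.29 cm.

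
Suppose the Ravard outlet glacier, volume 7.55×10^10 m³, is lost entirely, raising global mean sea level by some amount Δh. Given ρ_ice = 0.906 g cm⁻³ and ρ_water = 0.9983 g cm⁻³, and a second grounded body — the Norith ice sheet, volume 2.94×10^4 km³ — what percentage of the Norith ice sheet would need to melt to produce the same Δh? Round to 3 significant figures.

≈ 0.257 %

Equal sea-level rise means equal mass of meltwater, i.e. equal mass of ice lost.
Ice mass of Ravard: 6.840×10^13 kg; ice mass of Norith: 2.664×10^16 kg.
Fraction required = 6.840×10^13 / 2.664×10^16 = 2.57×10^-3 → 0.257 %.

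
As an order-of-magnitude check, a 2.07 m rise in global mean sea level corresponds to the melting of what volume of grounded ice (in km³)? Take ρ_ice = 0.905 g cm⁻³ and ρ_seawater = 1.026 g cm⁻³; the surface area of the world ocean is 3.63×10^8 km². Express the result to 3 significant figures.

≈ 8.52×10^5 km³

Required water volume = Δh × A = 2.07 m × 3.63×10^14 m² = 7.514×10^14 m³ = 7.514×10^5 km³.
Ice volume = water volume × ρ_w/ρ_ice = 7.514×10^5 × 1026/905 = 8.52×10^5 km³.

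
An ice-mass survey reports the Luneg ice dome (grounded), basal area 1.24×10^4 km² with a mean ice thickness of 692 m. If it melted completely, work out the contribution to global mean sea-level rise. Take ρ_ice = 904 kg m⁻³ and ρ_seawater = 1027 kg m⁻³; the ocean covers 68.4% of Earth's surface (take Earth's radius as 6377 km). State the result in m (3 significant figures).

Luneg: ice volume = 1.24×10^4 km² × 692 m = 8581 km³; 8581 × (904/1027) = 7553 km³ of water.
Spread over 3.50×10^14 m² of ocean, Δh = 7.553×10^12 / 3.50×10^14 = 0.0216 m.

≈ 0.0216 m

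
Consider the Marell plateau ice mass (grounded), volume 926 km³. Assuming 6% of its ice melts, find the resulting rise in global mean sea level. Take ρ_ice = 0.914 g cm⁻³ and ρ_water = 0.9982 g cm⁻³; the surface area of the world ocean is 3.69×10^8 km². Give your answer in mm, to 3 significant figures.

Marell: 0.06 × 926 km³ × (914/998.2) = 50.87 km³ of water.
Spread over 3.69×10^14 m² of ocean, Δh = 5.087×10^10 / 3.69×10^14 = 1.38×10^-4 m = 0.138 mm.

≈ 0.138 mm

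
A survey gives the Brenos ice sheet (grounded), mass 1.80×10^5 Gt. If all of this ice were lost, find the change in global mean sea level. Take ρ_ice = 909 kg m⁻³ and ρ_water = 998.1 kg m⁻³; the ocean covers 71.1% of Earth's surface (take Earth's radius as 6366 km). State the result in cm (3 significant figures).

Brenos: 1.80×10^5 Gt = 1.800×10^17 kg; dividing by ρ_w = 998.1 kg m⁻³ gives 1.803×10^14 m³ of water.
Spread over 3.62×10^14 m² of ocean, Δh = 1.803×10^14 / 3.62×10^14 = 0.498 m = 49.8 cm.

≈ 49.8 cm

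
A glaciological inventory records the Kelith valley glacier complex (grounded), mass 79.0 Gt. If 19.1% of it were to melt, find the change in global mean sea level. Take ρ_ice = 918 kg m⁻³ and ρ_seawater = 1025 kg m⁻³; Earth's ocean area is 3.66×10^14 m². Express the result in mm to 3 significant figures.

Kelith: 0.191 × 79.0 Gt = 1.509×10^13 kg; dividing by ρ_w = 1025 kg m⁻³ gives 1.472×10^10 m³ of water.
Spread over 3.66×10^14 m² of ocean, Δh = 1.472×10^10 / 3.66×10^14 = 4.02×10^-5 m = 0.0402 mm.

≈ 0.0402 mm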